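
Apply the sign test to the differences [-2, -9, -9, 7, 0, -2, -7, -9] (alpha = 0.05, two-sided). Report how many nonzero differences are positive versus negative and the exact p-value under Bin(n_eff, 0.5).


Step 1: Discard zero differences. Original n = 8; n_eff = number of nonzero differences = 7.
Nonzero differences (with sign): -2, -9, -9, +7, -2, -7, -9
Step 2: Count signs: positive = 1, negative = 6.
Step 3: Under H0: P(positive) = 0.5, so the number of positives S ~ Bin(7, 0.5).
Step 4: Two-sided exact p-value = sum of Bin(7,0.5) probabilities at or below the observed probability = 0.125000.
Step 5: alpha = 0.05. fail to reject H0.

n_eff = 7, pos = 1, neg = 6, p = 0.125000, fail to reject H0.


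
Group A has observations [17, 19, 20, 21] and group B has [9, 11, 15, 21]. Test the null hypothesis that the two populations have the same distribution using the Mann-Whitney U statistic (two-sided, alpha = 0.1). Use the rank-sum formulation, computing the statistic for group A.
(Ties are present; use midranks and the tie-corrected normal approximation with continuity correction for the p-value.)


Step 1: Combine and sort all 8 observations; assign midranks.
sorted (value, group): (9,Y), (11,Y), (15,Y), (17,X), (19,X), (20,X), (21,X), (21,Y)
ranks: 9->1, 11->2, 15->3, 17->4, 19->5, 20->6, 21->7.5, 21->7.5
Step 2: Rank sum for X: R1 = 4 + 5 + 6 + 7.5 = 22.5.
Step 3: U_X = R1 - n1(n1+1)/2 = 22.5 - 4*5/2 = 22.5 - 10 = 12.5.
       U_Y = n1*n2 - U_X = 16 - 12.5 = 3.5.
Step 4: Ties are present, so use the tie-corrected normal approximation (with continuity correction) for the p-value.
Step 5: p-value = 0.245383; compare to alpha = 0.1. fail to reject H0.

U_X = 12.5, p = 0.245383, fail to reject H0 at alpha = 0.1.


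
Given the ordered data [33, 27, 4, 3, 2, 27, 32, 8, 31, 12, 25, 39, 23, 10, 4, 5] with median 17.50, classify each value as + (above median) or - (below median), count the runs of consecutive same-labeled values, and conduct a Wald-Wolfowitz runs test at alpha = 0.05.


Step 1: Compute median = 17.50; label A = above, B = below.
Labels in order: AABBBAABABAAABBB  (n_A = 8, n_B = 8)
Step 2: Count runs R = 8.
Step 3: Under H0 (random ordering), E[R] = 2*n_A*n_B/(n_A+n_B) + 1 = 2*8*8/16 + 1 = 9.0000.
        Var[R] = 2*n_A*n_B*(2*n_A*n_B - n_A - n_B) / ((n_A+n_B)^2 * (n_A+n_B-1)) = 14336/3840 = 3.7333.
        SD[R] = 1.9322.
Step 4: Continuity-corrected z = (R + 0.5 - E[R]) / SD[R] = (8 + 0.5 - 9.0000) / 1.9322 = -0.2588.
Step 5: Two-sided p-value via normal approximation = 2*(1 - Phi(|z|)) = 0.795809.
Step 6: alpha = 0.05. fail to reject H0.

R = 8, z = -0.2588, p = 0.795809, fail to reject H0.


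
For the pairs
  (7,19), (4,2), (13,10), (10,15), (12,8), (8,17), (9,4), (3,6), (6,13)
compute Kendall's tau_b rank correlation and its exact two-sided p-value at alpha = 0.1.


Step 1: Enumerate the 36 unordered pairs (i,j) with i<j and classify each by sign(x_j-x_i) * sign(y_j-y_i).
  (1,2):dx=-3,dy=-17->C; (1,3):dx=+6,dy=-9->D; (1,4):dx=+3,dy=-4->D; (1,5):dx=+5,dy=-11->D
  (1,6):dx=+1,dy=-2->D; (1,7):dx=+2,dy=-15->D; (1,8):dx=-4,dy=-13->C; (1,9):dx=-1,dy=-6->C
  (2,3):dx=+9,dy=+8->C; (2,4):dx=+6,dy=+13->C; (2,5):dx=+8,dy=+6->C; (2,6):dx=+4,dy=+15->C
  (2,7):dx=+5,dy=+2->C; (2,8):dx=-1,dy=+4->D; (2,9):dx=+2,dy=+11->C; (3,4):dx=-3,dy=+5->D
  (3,5):dx=-1,dy=-2->C; (3,6):dx=-5,dy=+7->D; (3,7):dx=-4,dy=-6->C; (3,8):dx=-10,dy=-4->C
  (3,9):dx=-7,dy=+3->D; (4,5):dx=+2,dy=-7->D; (4,6):dx=-2,dy=+2->D; (4,7):dx=-1,dy=-11->C
  (4,8):dx=-7,dy=-9->C; (4,9):dx=-4,dy=-2->C; (5,6):dx=-4,dy=+9->D; (5,7):dx=-3,dy=-4->C
  (5,8):dx=-9,dy=-2->C; (5,9):dx=-6,dy=+5->D; (6,7):dx=+1,dy=-13->D; (6,8):dx=-5,dy=-11->C
  (6,9):dx=-2,dy=-4->C; (7,8):dx=-6,dy=+2->D; (7,9):dx=-3,dy=+9->D; (8,9):dx=+3,dy=+7->C
Step 2: C = 20, D = 16, total pairs = 36.
Step 3: tau = (C - D)/(n(n-1)/2) = (20 - 16)/36 = 0.111111.
Step 4: Exact two-sided p-value (enumerate n! = 362880 permutations of y under H0): p = 0.761414.
Step 5: alpha = 0.1. fail to reject H0.

tau_b = 0.1111 (C=20, D=16), p = 0.761414, fail to reject H0.


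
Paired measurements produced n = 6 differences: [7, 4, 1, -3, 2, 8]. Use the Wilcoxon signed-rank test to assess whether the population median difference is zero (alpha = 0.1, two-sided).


Step 1: Drop any zero differences (none here) and take |d_i|.
|d| = [7, 4, 1, 3, 2, 8]
Step 2: Midrank |d_i| (ties get averaged ranks).
ranks: |7|->5, |4|->4, |1|->1, |3|->3, |2|->2, |8|->6
Step 3: Attach original signs; sum ranks with positive sign and with negative sign.
W+ = 5 + 4 + 1 + 2 + 6 = 18
W- = 3 = 3
(Check: W+ + W- = 21 should equal n(n+1)/2 = 21.)
Step 4: Test statistic W = min(W+, W-) = 3.
Step 5: No ties, so the exact null distribution over the 2^6 = 64 sign assignments gives the two-sided p-value = 0.156250.
Step 6: alpha = 0.1. fail to reject H0.

W+ = 18, W- = 3, W = min = 3, p = 0.156250, fail to reject H0.


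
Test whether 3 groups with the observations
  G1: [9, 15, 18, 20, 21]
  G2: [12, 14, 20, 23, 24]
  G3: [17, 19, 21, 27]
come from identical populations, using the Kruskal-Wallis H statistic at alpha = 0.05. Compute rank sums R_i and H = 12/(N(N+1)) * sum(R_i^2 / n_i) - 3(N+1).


Step 1: Combine all N = 14 observations and assign midranks.
sorted (value, group, rank): (9,G1,1), (12,G2,2), (14,G2,3), (15,G1,4), (17,G3,5), (18,G1,6), (19,G3,7), (20,G1,8.5), (20,G2,8.5), (21,G1,10.5), (21,G3,10.5), (23,G2,12), (24,G2,13), (27,G3,14)
Step 2: Sum ranks within each group.
R_1 = 30 (n_1 = 5)
R_2 = 38.5 (n_2 = 5)
R_3 = 36.5 (n_3 = 4)
Step 3: H = 12/(N(N+1)) * sum(R_i^2/n_i) - 3(N+1)
     = 12/(14*15) * (30^2/5 + 38.5^2/5 + 36.5^2/4) - 3*15
     = 0.057143 * 809.513 - 45
     = 1.257857.
Step 4: Ties present; correction factor C = 1 - 12/(14^3 - 14) = 0.995604. Corrected H = 1.257857 / 0.995604 = 1.263411.
Step 5: Under H0, H ~ chi^2(2); p-value = 0.531684.
Step 6: alpha = 0.05. fail to reject H0.

H = 1.2634, df = 2, p = 0.531684, fail to reject H0.


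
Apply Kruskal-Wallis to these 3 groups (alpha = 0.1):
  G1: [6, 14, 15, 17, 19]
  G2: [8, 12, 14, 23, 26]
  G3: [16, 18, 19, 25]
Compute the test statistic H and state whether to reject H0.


Step 1: Combine all N = 14 observations and assign midranks.
sorted (value, group, rank): (6,G1,1), (8,G2,2), (12,G2,3), (14,G1,4.5), (14,G2,4.5), (15,G1,6), (16,G3,7), (17,G1,8), (18,G3,9), (19,G1,10.5), (19,G3,10.5), (23,G2,12), (25,G3,13), (26,G2,14)
Step 2: Sum ranks within each group.
R_1 = 30 (n_1 = 5)
R_2 = 35.5 (n_2 = 5)
R_3 = 39.5 (n_3 = 4)
Step 3: H = 12/(N(N+1)) * sum(R_i^2/n_i) - 3(N+1)
     = 12/(14*15) * (30^2/5 + 35.5^2/5 + 39.5^2/4) - 3*15
     = 0.057143 * 822.112 - 45
     = 1.977857.
Step 4: Ties present; correction factor C = 1 - 12/(14^3 - 14) = 0.995604. Corrected H = 1.977857 / 0.995604 = 1.986589.
Step 5: Under H0, H ~ chi^2(2); p-value = 0.370354.
Step 6: alpha = 0.1. fail to reject H0.

H = 1.9866, df = 2, p = 0.370354, fail to reject H0.


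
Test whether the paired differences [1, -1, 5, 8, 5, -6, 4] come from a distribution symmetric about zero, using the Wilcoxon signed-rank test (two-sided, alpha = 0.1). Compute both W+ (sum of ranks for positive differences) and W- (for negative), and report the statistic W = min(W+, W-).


Step 1: Drop any zero differences (none here) and take |d_i|.
|d| = [1, 1, 5, 8, 5, 6, 4]
Step 2: Midrank |d_i| (ties get averaged ranks).
ranks: |1|->1.5, |1|->1.5, |5|->4.5, |8|->7, |5|->4.5, |6|->6, |4|->3
Step 3: Attach original signs; sum ranks with positive sign and with negative sign.
W+ = 1.5 + 4.5 + 7 + 4.5 + 3 = 20.5
W- = 1.5 + 6 = 7.5
(Check: W+ + W- = 28 should equal n(n+1)/2 = 28.)
Step 4: Test statistic W = min(W+, W-) = 7.5.
Step 5: Ties in |d|, so use the tie-corrected normal approximation.
        E[W] = n(n+1)/4 = 7*8/4 = 14.
        Tie groups: |d|=1 (t=2), |d|=5 (t=2); sum(t^3 - t) = 12.
        Var[W] = n(n+1)(2n+1)/24 - sum(t^3-t)/48 = 840/24 - 12/48 = 34.75.
        z = (W - E[W]) / sqrt(Var[W]) = (7.5 - 14) / 5.8949 = -1.1026.
        Two-sided p = 2*Phi(z) = 0.270181.
Step 6: alpha = 0.1. fail to reject H0.

W+ = 20.5, W- = 7.5, W = min = 7.5, p = 0.270181, fail to reject H0.


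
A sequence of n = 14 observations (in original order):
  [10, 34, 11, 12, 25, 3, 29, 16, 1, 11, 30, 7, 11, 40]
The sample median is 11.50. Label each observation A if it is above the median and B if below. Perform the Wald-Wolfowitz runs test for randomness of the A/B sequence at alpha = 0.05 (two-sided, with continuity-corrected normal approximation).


Step 1: Compute median = 11.50; label A = above, B = below.
Labels in order: BABAABAABBABBA  (n_A = 7, n_B = 7)
Step 2: Count runs R = 10.
Step 3: Under H0 (random ordering), E[R] = 2*n_A*n_B/(n_A+n_B) + 1 = 2*7*7/14 + 1 = 8.0000.
        Var[R] = 2*n_A*n_B*(2*n_A*n_B - n_A - n_B) / ((n_A+n_B)^2 * (n_A+n_B-1)) = 8232/2548 = 3.2308.
        SD[R] = 1.7974.
Step 4: Continuity-corrected z = (R - 0.5 - E[R]) / SD[R] = (10 - 0.5 - 8.0000) / 1.7974 = 0.8345.
Step 5: Two-sided p-value via normal approximation = 2*(1 - Phi(|z|)) = 0.403986.
Step 6: alpha = 0.05. fail to reject H0.

R = 10, z = 0.8345, p = 0.403986, fail to reject H0.


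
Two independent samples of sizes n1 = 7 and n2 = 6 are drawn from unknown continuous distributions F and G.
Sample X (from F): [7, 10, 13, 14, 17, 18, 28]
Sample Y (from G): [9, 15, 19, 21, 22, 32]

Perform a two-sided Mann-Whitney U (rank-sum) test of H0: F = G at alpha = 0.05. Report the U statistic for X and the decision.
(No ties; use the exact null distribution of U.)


Step 1: Combine and sort all 13 observations; assign midranks.
sorted (value, group): (7,X), (9,Y), (10,X), (13,X), (14,X), (15,Y), (17,X), (18,X), (19,Y), (21,Y), (22,Y), (28,X), (32,Y)
ranks: 7->1, 9->2, 10->3, 13->4, 14->5, 15->6, 17->7, 18->8, 19->9, 21->10, 22->11, 28->12, 32->13
Step 2: Rank sum for X: R1 = 1 + 3 + 4 + 5 + 7 + 8 + 12 = 40.
Step 3: U_X = R1 - n1(n1+1)/2 = 40 - 7*8/2 = 40 - 28 = 12.
       U_Y = n1*n2 - U_X = 42 - 12 = 30.
Step 4: No ties, so the exact null distribution of U (based on enumerating the C(13,7) = 1716 equally likely rank assignments) gives the two-sided p-value.
Step 5: p-value = 0.234266; compare to alpha = 0.05. fail to reject H0.

U_X = 12, p = 0.234266, fail to reject H0 at alpha = 0.05.


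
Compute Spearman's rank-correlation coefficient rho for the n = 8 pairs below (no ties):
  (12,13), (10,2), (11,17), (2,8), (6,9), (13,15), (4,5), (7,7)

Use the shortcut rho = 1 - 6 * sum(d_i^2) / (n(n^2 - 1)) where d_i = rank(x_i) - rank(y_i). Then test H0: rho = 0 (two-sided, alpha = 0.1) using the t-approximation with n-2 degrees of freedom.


Step 1: Rank x and y separately (midranks; no ties here).
rank(x): 12->7, 10->5, 11->6, 2->1, 6->3, 13->8, 4->2, 7->4
rank(y): 13->6, 2->1, 17->8, 8->4, 9->5, 15->7, 5->2, 7->3
Step 2: d_i = R_x(i) - R_y(i); compute d_i^2.
  (7-6)^2=1, (5-1)^2=16, (6-8)^2=4, (1-4)^2=9, (3-5)^2=4, (8-7)^2=1, (2-2)^2=0, (4-3)^2=1
sum(d^2) = 36.
Step 3: rho = 1 - 6*36 / (8*(8^2 - 1)) = 1 - 216/504 = 0.571429.
Step 4: Under H0, t = rho * sqrt((n-2)/(1-rho^2)) = 1.7056 ~ t(6).
Step 5: Two-sided p-value from the t-distribution with 6 df = 0.138960.
Step 6: alpha = 0.1. fail to reject H0.

rho = 0.5714, p = 0.138960, fail to reject H0 at alpha = 0.1.


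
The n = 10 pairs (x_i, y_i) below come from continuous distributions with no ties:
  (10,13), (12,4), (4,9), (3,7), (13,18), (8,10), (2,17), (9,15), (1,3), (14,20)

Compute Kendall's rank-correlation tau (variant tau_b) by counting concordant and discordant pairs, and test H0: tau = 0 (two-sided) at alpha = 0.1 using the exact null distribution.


Step 1: Enumerate the 45 unordered pairs (i,j) with i<j and classify each by sign(x_j-x_i) * sign(y_j-y_i).
  (1,2):dx=+2,dy=-9->D; (1,3):dx=-6,dy=-4->C; (1,4):dx=-7,dy=-6->C; (1,5):dx=+3,dy=+5->C
  (1,6):dx=-2,dy=-3->C; (1,7):dx=-8,dy=+4->D; (1,8):dx=-1,dy=+2->D; (1,9):dx=-9,dy=-10->C
  (1,10):dx=+4,dy=+7->C; (2,3):dx=-8,dy=+5->D; (2,4):dx=-9,dy=+3->D; (2,5):dx=+1,dy=+14->C
  (2,6):dx=-4,dy=+6->D; (2,7):dx=-10,dy=+13->D; (2,8):dx=-3,dy=+11->D; (2,9):dx=-11,dy=-1->C
  (2,10):dx=+2,dy=+16->C; (3,4):dx=-1,dy=-2->C; (3,5):dx=+9,dy=+9->C; (3,6):dx=+4,dy=+1->C
  (3,7):dx=-2,dy=+8->D; (3,8):dx=+5,dy=+6->C; (3,9):dx=-3,dy=-6->C; (3,10):dx=+10,dy=+11->C
  (4,5):dx=+10,dy=+11->C; (4,6):dx=+5,dy=+3->C; (4,7):dx=-1,dy=+10->D; (4,8):dx=+6,dy=+8->C
  (4,9):dx=-2,dy=-4->C; (4,10):dx=+11,dy=+13->C; (5,6):dx=-5,dy=-8->C; (5,7):dx=-11,dy=-1->C
  (5,8):dx=-4,dy=-3->C; (5,9):dx=-12,dy=-15->C; (5,10):dx=+1,dy=+2->C; (6,7):dx=-6,dy=+7->D
  (6,8):dx=+1,dy=+5->C; (6,9):dx=-7,dy=-7->C; (6,10):dx=+6,dy=+10->C; (7,8):dx=+7,dy=-2->D
  (7,9):dx=-1,dy=-14->C; (7,10):dx=+12,dy=+3->C; (8,9):dx=-8,dy=-12->C; (8,10):dx=+5,dy=+5->C
  (9,10):dx=+13,dy=+17->C
Step 2: C = 33, D = 12, total pairs = 45.
Step 3: tau = (C - D)/(n(n-1)/2) = (33 - 12)/45 = 0.466667.
Step 4: Exact two-sided p-value (enumerate n! = 3628800 permutations of y under H0): p = 0.072550.
Step 5: alpha = 0.1. reject H0.

tau_b = 0.4667 (C=33, D=12), p = 0.072550, reject H0.


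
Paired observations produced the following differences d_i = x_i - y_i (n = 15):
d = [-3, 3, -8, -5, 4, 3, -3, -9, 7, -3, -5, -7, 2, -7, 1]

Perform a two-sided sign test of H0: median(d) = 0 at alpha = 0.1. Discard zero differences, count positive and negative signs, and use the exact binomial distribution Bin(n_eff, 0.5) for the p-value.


Step 1: Discard zero differences. Original n = 15; n_eff = number of nonzero differences = 15.
Nonzero differences (with sign): -3, +3, -8, -5, +4, +3, -3, -9, +7, -3, -5, -7, +2, -7, +1
Step 2: Count signs: positive = 6, negative = 9.
Step 3: Under H0: P(positive) = 0.5, so the number of positives S ~ Bin(15, 0.5).
Step 4: Two-sided exact p-value = sum of Bin(15,0.5) probabilities at or below the observed probability = 0.607239.
Step 5: alpha = 0.1. fail to reject H0.

n_eff = 15, pos = 6, neg = 9, p = 0.607239, fail to reject H0.


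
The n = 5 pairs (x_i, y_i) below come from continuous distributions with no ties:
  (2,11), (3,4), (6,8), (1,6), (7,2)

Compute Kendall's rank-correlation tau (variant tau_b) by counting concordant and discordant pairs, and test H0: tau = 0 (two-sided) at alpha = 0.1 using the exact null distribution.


Step 1: Enumerate the 10 unordered pairs (i,j) with i<j and classify each by sign(x_j-x_i) * sign(y_j-y_i).
  (1,2):dx=+1,dy=-7->D; (1,3):dx=+4,dy=-3->D; (1,4):dx=-1,dy=-5->C; (1,5):dx=+5,dy=-9->D
  (2,3):dx=+3,dy=+4->C; (2,4):dx=-2,dy=+2->D; (2,5):dx=+4,dy=-2->D; (3,4):dx=-5,dy=-2->C
  (3,5):dx=+1,dy=-6->D; (4,5):dx=+6,dy=-4->D
Step 2: C = 3, D = 7, total pairs = 10.
Step 3: tau = (C - D)/(n(n-1)/2) = (3 - 7)/10 = -0.400000.
Step 4: Exact two-sided p-value (enumerate n! = 120 permutations of y under H0): p = 0.483333.
Step 5: alpha = 0.1. fail to reject H0.

tau_b = -0.4000 (C=3, D=7), p = 0.483333, fail to reject H0.


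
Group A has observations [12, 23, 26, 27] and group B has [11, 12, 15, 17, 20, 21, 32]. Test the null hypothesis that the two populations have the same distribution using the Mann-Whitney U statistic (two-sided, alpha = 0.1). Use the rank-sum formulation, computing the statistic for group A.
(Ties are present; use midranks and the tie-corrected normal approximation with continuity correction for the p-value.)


Step 1: Combine and sort all 11 observations; assign midranks.
sorted (value, group): (11,Y), (12,X), (12,Y), (15,Y), (17,Y), (20,Y), (21,Y), (23,X), (26,X), (27,X), (32,Y)
ranks: 11->1, 12->2.5, 12->2.5, 15->4, 17->5, 20->6, 21->7, 23->8, 26->9, 27->10, 32->11
Step 2: Rank sum for X: R1 = 2.5 + 8 + 9 + 10 = 29.5.
Step 3: U_X = R1 - n1(n1+1)/2 = 29.5 - 4*5/2 = 29.5 - 10 = 19.5.
       U_Y = n1*n2 - U_X = 28 - 19.5 = 8.5.
Step 4: Ties are present, so use the tie-corrected normal approximation (with continuity correction) for the p-value.
Step 5: p-value = 0.343605; compare to alpha = 0.1. fail to reject H0.

U_X = 19.5, p = 0.343605, fail to reject H0 at alpha = 0.1.


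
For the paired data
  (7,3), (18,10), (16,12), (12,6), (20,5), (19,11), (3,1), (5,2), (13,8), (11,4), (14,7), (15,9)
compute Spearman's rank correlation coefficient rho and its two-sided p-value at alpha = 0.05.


Step 1: Rank x and y separately (midranks; no ties here).
rank(x): 7->3, 18->10, 16->9, 12->5, 20->12, 19->11, 3->1, 5->2, 13->6, 11->4, 14->7, 15->8
rank(y): 3->3, 10->10, 12->12, 6->6, 5->5, 11->11, 1->1, 2->2, 8->8, 4->4, 7->7, 9->9
Step 2: d_i = R_x(i) - R_y(i); compute d_i^2.
  (3-3)^2=0, (10-10)^2=0, (9-12)^2=9, (5-6)^2=1, (12-5)^2=49, (11-11)^2=0, (1-1)^2=0, (2-2)^2=0, (6-8)^2=4, (4-4)^2=0, (7-7)^2=0, (8-9)^2=1
sum(d^2) = 64.
Step 3: rho = 1 - 6*64 / (12*(12^2 - 1)) = 1 - 384/1716 = 0.776224.
Step 4: Under H0, t = rho * sqrt((n-2)/(1-rho^2)) = 3.8934 ~ t(10).
Step 5: Two-sided p-value from the t-distribution with 10 df = 0.002993.
Step 6: alpha = 0.05. reject H0.

rho = 0.7762, p = 0.002993, reject H0 at alpha = 0.05.


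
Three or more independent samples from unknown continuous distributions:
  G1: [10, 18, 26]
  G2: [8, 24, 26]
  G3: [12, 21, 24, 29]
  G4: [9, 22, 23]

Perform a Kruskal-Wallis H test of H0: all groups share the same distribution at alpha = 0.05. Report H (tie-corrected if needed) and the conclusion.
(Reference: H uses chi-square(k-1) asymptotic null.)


Step 1: Combine all N = 13 observations and assign midranks.
sorted (value, group, rank): (8,G2,1), (9,G4,2), (10,G1,3), (12,G3,4), (18,G1,5), (21,G3,6), (22,G4,7), (23,G4,8), (24,G2,9.5), (24,G3,9.5), (26,G1,11.5), (26,G2,11.5), (29,G3,13)
Step 2: Sum ranks within each group.
R_1 = 19.5 (n_1 = 3)
R_2 = 22 (n_2 = 3)
R_3 = 32.5 (n_3 = 4)
R_4 = 17 (n_4 = 3)
Step 3: H = 12/(N(N+1)) * sum(R_i^2/n_i) - 3(N+1)
     = 12/(13*14) * (19.5^2/3 + 22^2/3 + 32.5^2/4 + 17^2/3) - 3*14
     = 0.065934 * 648.479 - 42
     = 0.756868.
Step 4: Ties present; correction factor C = 1 - 12/(13^3 - 13) = 0.994505. Corrected H = 0.756868 / 0.994505 = 0.761050.
Step 5: Under H0, H ~ chi^2(3); p-value = 0.858759.
Step 6: alpha = 0.05. fail to reject H0.

H = 0.7610, df = 3, p = 0.858759, fail to reject H0.


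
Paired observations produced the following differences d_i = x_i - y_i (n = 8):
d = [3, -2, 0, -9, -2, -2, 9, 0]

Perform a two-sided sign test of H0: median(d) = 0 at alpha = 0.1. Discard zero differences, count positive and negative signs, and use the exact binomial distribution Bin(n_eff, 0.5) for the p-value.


Step 1: Discard zero differences. Original n = 8; n_eff = number of nonzero differences = 6.
Nonzero differences (with sign): +3, -2, -9, -2, -2, +9
Step 2: Count signs: positive = 2, negative = 4.
Step 3: Under H0: P(positive) = 0.5, so the number of positives S ~ Bin(6, 0.5).
Step 4: Two-sided exact p-value = sum of Bin(6,0.5) probabilities at or below the observed probability = 0.687500.
Step 5: alpha = 0.1. fail to reject H0.

n_eff = 6, pos = 2, neg = 4, p = 0.687500, fail to reject H0.


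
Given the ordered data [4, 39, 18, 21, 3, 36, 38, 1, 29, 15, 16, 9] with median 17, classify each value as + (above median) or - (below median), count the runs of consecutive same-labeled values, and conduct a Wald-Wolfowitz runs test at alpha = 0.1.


Step 1: Compute median = 17; label A = above, B = below.
Labels in order: BAAABAABABBB  (n_A = 6, n_B = 6)
Step 2: Count runs R = 7.
Step 3: Under H0 (random ordering), E[R] = 2*n_A*n_B/(n_A+n_B) + 1 = 2*6*6/12 + 1 = 7.0000.
        Var[R] = 2*n_A*n_B*(2*n_A*n_B - n_A - n_B) / ((n_A+n_B)^2 * (n_A+n_B-1)) = 4320/1584 = 2.7273.
        SD[R] = 1.6514.
Step 4: R = E[R], so z = 0 with no continuity correction.
Step 5: Two-sided p-value via normal approximation = 2*(1 - Phi(|z|)) = 1.000000.
Step 6: alpha = 0.1. fail to reject H0.

R = 7, z = 0.0000, p = 1.000000, fail to reject H0.


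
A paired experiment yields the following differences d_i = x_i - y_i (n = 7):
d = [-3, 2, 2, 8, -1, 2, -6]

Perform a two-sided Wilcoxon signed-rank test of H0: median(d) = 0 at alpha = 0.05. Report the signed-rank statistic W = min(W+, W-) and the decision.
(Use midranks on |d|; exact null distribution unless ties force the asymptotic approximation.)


Step 1: Drop any zero differences (none here) and take |d_i|.
|d| = [3, 2, 2, 8, 1, 2, 6]
Step 2: Midrank |d_i| (ties get averaged ranks).
ranks: |3|->5, |2|->3, |2|->3, |8|->7, |1|->1, |2|->3, |6|->6
Step 3: Attach original signs; sum ranks with positive sign and with negative sign.
W+ = 3 + 3 + 7 + 3 = 16
W- = 5 + 1 + 6 = 12
(Check: W+ + W- = 28 should equal n(n+1)/2 = 28.)
Step 4: Test statistic W = min(W+, W-) = 12.
Step 5: Ties in |d|, so use the tie-corrected normal approximation.
        E[W] = n(n+1)/4 = 7*8/4 = 14.
        Tie groups: |d|=2 (t=3); sum(t^3 - t) = 24.
        Var[W] = n(n+1)(2n+1)/24 - sum(t^3-t)/48 = 840/24 - 24/48 = 34.5.
        z = (W - E[W]) / sqrt(Var[W]) = (12 - 14) / 5.8737 = -0.3405.
        Two-sided p = 2*Phi(z) = 0.733478.
Step 6: alpha = 0.05. fail to reject H0.

W+ = 16, W- = 12, W = min = 12, p = 0.733478, fail to reject H0.


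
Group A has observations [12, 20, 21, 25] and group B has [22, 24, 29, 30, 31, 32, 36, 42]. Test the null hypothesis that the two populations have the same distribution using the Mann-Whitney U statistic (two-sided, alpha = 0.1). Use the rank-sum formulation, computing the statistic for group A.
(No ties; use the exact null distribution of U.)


Step 1: Combine and sort all 12 observations; assign midranks.
sorted (value, group): (12,X), (20,X), (21,X), (22,Y), (24,Y), (25,X), (29,Y), (30,Y), (31,Y), (32,Y), (36,Y), (42,Y)
ranks: 12->1, 20->2, 21->3, 22->4, 24->5, 25->6, 29->7, 30->8, 31->9, 32->10, 36->11, 42->12
Step 2: Rank sum for X: R1 = 1 + 2 + 3 + 6 = 12.
Step 3: U_X = R1 - n1(n1+1)/2 = 12 - 4*5/2 = 12 - 10 = 2.
       U_Y = n1*n2 - U_X = 32 - 2 = 30.
Step 4: No ties, so the exact null distribution of U (based on enumerating the C(12,4) = 495 equally likely rank assignments) gives the two-sided p-value.
Step 5: p-value = 0.016162; compare to alpha = 0.1. reject H0.

U_X = 2, p = 0.016162, reject H0 at alpha = 0.1.


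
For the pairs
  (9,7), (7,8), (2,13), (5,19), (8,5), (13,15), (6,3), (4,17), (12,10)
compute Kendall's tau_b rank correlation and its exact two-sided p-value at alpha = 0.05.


Step 1: Enumerate the 36 unordered pairs (i,j) with i<j and classify each by sign(x_j-x_i) * sign(y_j-y_i).
  (1,2):dx=-2,dy=+1->D; (1,3):dx=-7,dy=+6->D; (1,4):dx=-4,dy=+12->D; (1,5):dx=-1,dy=-2->C
  (1,6):dx=+4,dy=+8->C; (1,7):dx=-3,dy=-4->C; (1,8):dx=-5,dy=+10->D; (1,9):dx=+3,dy=+3->C
  (2,3):dx=-5,dy=+5->D; (2,4):dx=-2,dy=+11->D; (2,5):dx=+1,dy=-3->D; (2,6):dx=+6,dy=+7->C
  (2,7):dx=-1,dy=-5->C; (2,8):dx=-3,dy=+9->D; (2,9):dx=+5,dy=+2->C; (3,4):dx=+3,dy=+6->C
  (3,5):dx=+6,dy=-8->D; (3,6):dx=+11,dy=+2->C; (3,7):dx=+4,dy=-10->D; (3,8):dx=+2,dy=+4->C
  (3,9):dx=+10,dy=-3->D; (4,5):dx=+3,dy=-14->D; (4,6):dx=+8,dy=-4->D; (4,7):dx=+1,dy=-16->D
  (4,8):dx=-1,dy=-2->C; (4,9):dx=+7,dy=-9->D; (5,6):dx=+5,dy=+10->C; (5,7):dx=-2,dy=-2->C
  (5,8):dx=-4,dy=+12->D; (5,9):dx=+4,dy=+5->C; (6,7):dx=-7,dy=-12->C; (6,8):dx=-9,dy=+2->D
  (6,9):dx=-1,dy=-5->C; (7,8):dx=-2,dy=+14->D; (7,9):dx=+6,dy=+7->C; (8,9):dx=+8,dy=-7->D
Step 2: C = 17, D = 19, total pairs = 36.
Step 3: tau = (C - D)/(n(n-1)/2) = (17 - 19)/36 = -0.055556.
Step 4: Exact two-sided p-value (enumerate n! = 362880 permutations of y under H0): p = 0.919455.
Step 5: alpha = 0.05. fail to reject H0.

tau_b = -0.0556 (C=17, D=19), p = 0.919455, fail to reject H0.


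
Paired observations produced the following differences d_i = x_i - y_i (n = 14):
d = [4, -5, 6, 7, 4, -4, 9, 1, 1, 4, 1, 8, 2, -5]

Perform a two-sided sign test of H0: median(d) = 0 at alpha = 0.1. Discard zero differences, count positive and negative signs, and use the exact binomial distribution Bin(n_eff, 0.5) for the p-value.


Step 1: Discard zero differences. Original n = 14; n_eff = number of nonzero differences = 14.
Nonzero differences (with sign): +4, -5, +6, +7, +4, -4, +9, +1, +1, +4, +1, +8, +2, -5
Step 2: Count signs: positive = 11, negative = 3.
Step 3: Under H0: P(positive) = 0.5, so the number of positives S ~ Bin(14, 0.5).
Step 4: Two-sided exact p-value = sum of Bin(14,0.5) probabilities at or below the observed probability = 0.057373.
Step 5: alpha = 0.1. reject H0.

n_eff = 14, pos = 11, neg = 3, p = 0.057373, reject H0.


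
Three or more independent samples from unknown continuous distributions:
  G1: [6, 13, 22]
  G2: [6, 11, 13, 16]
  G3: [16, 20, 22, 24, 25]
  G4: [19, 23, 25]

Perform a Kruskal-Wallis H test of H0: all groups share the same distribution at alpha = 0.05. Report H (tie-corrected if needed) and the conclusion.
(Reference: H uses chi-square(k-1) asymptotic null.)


Step 1: Combine all N = 15 observations and assign midranks.
sorted (value, group, rank): (6,G1,1.5), (6,G2,1.5), (11,G2,3), (13,G1,4.5), (13,G2,4.5), (16,G2,6.5), (16,G3,6.5), (19,G4,8), (20,G3,9), (22,G1,10.5), (22,G3,10.5), (23,G4,12), (24,G3,13), (25,G3,14.5), (25,G4,14.5)
Step 2: Sum ranks within each group.
R_1 = 16.5 (n_1 = 3)
R_2 = 15.5 (n_2 = 4)
R_3 = 53.5 (n_3 = 5)
R_4 = 34.5 (n_4 = 3)
Step 3: H = 12/(N(N+1)) * sum(R_i^2/n_i) - 3(N+1)
     = 12/(15*16) * (16.5^2/3 + 15.5^2/4 + 53.5^2/5 + 34.5^2/3) - 3*16
     = 0.050000 * 1120.01 - 48
     = 8.000625.
Step 4: Ties present; correction factor C = 1 - 30/(15^3 - 15) = 0.991071. Corrected H = 8.000625 / 0.991071 = 8.072703.
Step 5: Under H0, H ~ chi^2(3); p-value = 0.044533.
Step 6: alpha = 0.05. reject H0.

H = 8.0727, df = 3, p = 0.044533, reject H0.


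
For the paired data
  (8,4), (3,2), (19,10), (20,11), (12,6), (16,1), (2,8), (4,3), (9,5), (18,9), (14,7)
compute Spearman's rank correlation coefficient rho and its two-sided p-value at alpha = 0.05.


Step 1: Rank x and y separately (midranks; no ties here).
rank(x): 8->4, 3->2, 19->10, 20->11, 12->6, 16->8, 2->1, 4->3, 9->5, 18->9, 14->7
rank(y): 4->4, 2->2, 10->10, 11->11, 6->6, 1->1, 8->8, 3->3, 5->5, 9->9, 7->7
Step 2: d_i = R_x(i) - R_y(i); compute d_i^2.
  (4-4)^2=0, (2-2)^2=0, (10-10)^2=0, (11-11)^2=0, (6-6)^2=0, (8-1)^2=49, (1-8)^2=49, (3-3)^2=0, (5-5)^2=0, (9-9)^2=0, (7-7)^2=0
sum(d^2) = 98.
Step 3: rho = 1 - 6*98 / (11*(11^2 - 1)) = 1 - 588/1320 = 0.554545.
Step 4: Under H0, t = rho * sqrt((n-2)/(1-rho^2)) = 1.9992 ~ t(9).
Step 5: Two-sided p-value from the t-distribution with 9 df = 0.076652.
Step 6: alpha = 0.05. fail to reject H0.

rho = 0.5545, p = 0.076652, fail to reject H0 at alpha = 0.05.


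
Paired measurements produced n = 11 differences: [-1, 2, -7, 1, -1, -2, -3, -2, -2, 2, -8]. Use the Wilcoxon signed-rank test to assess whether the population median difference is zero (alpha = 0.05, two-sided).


Step 1: Drop any zero differences (none here) and take |d_i|.
|d| = [1, 2, 7, 1, 1, 2, 3, 2, 2, 2, 8]
Step 2: Midrank |d_i| (ties get averaged ranks).
ranks: |1|->2, |2|->6, |7|->10, |1|->2, |1|->2, |2|->6, |3|->9, |2|->6, |2|->6, |2|->6, |8|->11
Step 3: Attach original signs; sum ranks with positive sign and with negative sign.
W+ = 6 + 2 + 6 = 14
W- = 2 + 10 + 2 + 6 + 9 + 6 + 6 + 11 = 52
(Check: W+ + W- = 66 should equal n(n+1)/2 = 66.)
Step 4: Test statistic W = min(W+, W-) = 14.
Step 5: Ties in |d|, so use the tie-corrected normal approximation.
        E[W] = n(n+1)/4 = 11*12/4 = 33.
        Tie groups: |d|=1 (t=3), |d|=2 (t=5); sum(t^3 - t) = 144.
        Var[W] = n(n+1)(2n+1)/24 - sum(t^3-t)/48 = 3036/24 - 144/48 = 123.5.
        z = (W - E[W]) / sqrt(Var[W]) = (14 - 33) / 11.1131 = -1.7097.
        Two-sided p = 2*Phi(z) = 0.087321.
Step 6: alpha = 0.05. fail to reject H0.

W+ = 14, W- = 52, W = min = 14, p = 0.087321, fail to reject H0.


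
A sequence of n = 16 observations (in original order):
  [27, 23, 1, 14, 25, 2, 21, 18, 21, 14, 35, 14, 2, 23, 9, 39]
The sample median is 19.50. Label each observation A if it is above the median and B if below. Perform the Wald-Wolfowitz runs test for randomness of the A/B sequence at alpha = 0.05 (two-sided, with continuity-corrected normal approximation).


Step 1: Compute median = 19.50; label A = above, B = below.
Labels in order: AABBABABABABBABA  (n_A = 8, n_B = 8)
Step 2: Count runs R = 13.
Step 3: Under H0 (random ordering), E[R] = 2*n_A*n_B/(n_A+n_B) + 1 = 2*8*8/16 + 1 = 9.0000.
        Var[R] = 2*n_A*n_B*(2*n_A*n_B - n_A - n_B) / ((n_A+n_B)^2 * (n_A+n_B-1)) = 14336/3840 = 3.7333.
        SD[R] = 1.9322.
Step 4: Continuity-corrected z = (R - 0.5 - E[R]) / SD[R] = (13 - 0.5 - 9.0000) / 1.9322 = 1.8114.
Step 5: Two-sided p-value via normal approximation = 2*(1 - Phi(|z|)) = 0.070076.
Step 6: alpha = 0.05. fail to reject H0.

R = 13, z = 1.8114, p = 0.070076, fail to reject H0.


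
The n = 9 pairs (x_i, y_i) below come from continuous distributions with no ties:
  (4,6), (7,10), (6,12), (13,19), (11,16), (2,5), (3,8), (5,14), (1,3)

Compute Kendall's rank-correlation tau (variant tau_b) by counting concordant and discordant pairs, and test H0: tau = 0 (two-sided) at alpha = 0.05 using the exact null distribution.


Step 1: Enumerate the 36 unordered pairs (i,j) with i<j and classify each by sign(x_j-x_i) * sign(y_j-y_i).
  (1,2):dx=+3,dy=+4->C; (1,3):dx=+2,dy=+6->C; (1,4):dx=+9,dy=+13->C; (1,5):dx=+7,dy=+10->C
  (1,6):dx=-2,dy=-1->C; (1,7):dx=-1,dy=+2->D; (1,8):dx=+1,dy=+8->C; (1,9):dx=-3,dy=-3->C
  (2,3):dx=-1,dy=+2->D; (2,4):dx=+6,dy=+9->C; (2,5):dx=+4,dy=+6->C; (2,6):dx=-5,dy=-5->C
  (2,7):dx=-4,dy=-2->C; (2,8):dx=-2,dy=+4->D; (2,9):dx=-6,dy=-7->C; (3,4):dx=+7,dy=+7->C
  (3,5):dx=+5,dy=+4->C; (3,6):dx=-4,dy=-7->C; (3,7):dx=-3,dy=-4->C; (3,8):dx=-1,dy=+2->D
  (3,9):dx=-5,dy=-9->C; (4,5):dx=-2,dy=-3->C; (4,6):dx=-11,dy=-14->C; (4,7):dx=-10,dy=-11->C
  (4,8):dx=-8,dy=-5->C; (4,9):dx=-12,dy=-16->C; (5,6):dx=-9,dy=-11->C; (5,7):dx=-8,dy=-8->C
  (5,8):dx=-6,dy=-2->C; (5,9):dx=-10,dy=-13->C; (6,7):dx=+1,dy=+3->C; (6,8):dx=+3,dy=+9->C
  (6,9):dx=-1,dy=-2->C; (7,8):dx=+2,dy=+6->C; (7,9):dx=-2,dy=-5->C; (8,9):dx=-4,dy=-11->C
Step 2: C = 32, D = 4, total pairs = 36.
Step 3: tau = (C - D)/(n(n-1)/2) = (32 - 4)/36 = 0.777778.
Step 4: Exact two-sided p-value (enumerate n! = 362880 permutations of y under H0): p = 0.002425.
Step 5: alpha = 0.05. reject H0.

tau_b = 0.7778 (C=32, D=4), p = 0.002425, reject H0.


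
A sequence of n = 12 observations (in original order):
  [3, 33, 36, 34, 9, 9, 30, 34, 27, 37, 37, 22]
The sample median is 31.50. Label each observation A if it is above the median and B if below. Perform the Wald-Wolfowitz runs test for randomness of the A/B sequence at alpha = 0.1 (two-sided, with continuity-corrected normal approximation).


Step 1: Compute median = 31.50; label A = above, B = below.
Labels in order: BAAABBBABAAB  (n_A = 6, n_B = 6)
Step 2: Count runs R = 7.
Step 3: Under H0 (random ordering), E[R] = 2*n_A*n_B/(n_A+n_B) + 1 = 2*6*6/12 + 1 = 7.0000.
        Var[R] = 2*n_A*n_B*(2*n_A*n_B - n_A - n_B) / ((n_A+n_B)^2 * (n_A+n_B-1)) = 4320/1584 = 2.7273.
        SD[R] = 1.6514.
Step 4: R = E[R], so z = 0 with no continuity correction.
Step 5: Two-sided p-value via normal approximation = 2*(1 - Phi(|z|)) = 1.000000.
Step 6: alpha = 0.1. fail to reject H0.

R = 7, z = 0.0000, p = 1.000000, fail to reject H0.


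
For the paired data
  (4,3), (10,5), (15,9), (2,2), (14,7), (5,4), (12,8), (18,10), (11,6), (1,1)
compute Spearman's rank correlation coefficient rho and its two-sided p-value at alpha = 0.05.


Step 1: Rank x and y separately (midranks; no ties here).
rank(x): 4->3, 10->5, 15->9, 2->2, 14->8, 5->4, 12->7, 18->10, 11->6, 1->1
rank(y): 3->3, 5->5, 9->9, 2->2, 7->7, 4->4, 8->8, 10->10, 6->6, 1->1
Step 2: d_i = R_x(i) - R_y(i); compute d_i^2.
  (3-3)^2=0, (5-5)^2=0, (9-9)^2=0, (2-2)^2=0, (8-7)^2=1, (4-4)^2=0, (7-8)^2=1, (10-10)^2=0, (6-6)^2=0, (1-1)^2=0
sum(d^2) = 2.
Step 3: rho = 1 - 6*2 / (10*(10^2 - 1)) = 1 - 12/990 = 0.987879.
Step 4: Under H0, t = rho * sqrt((n-2)/(1-rho^2)) = 18.0003 ~ t(8).
Step 5: Two-sided p-value from the t-distribution with 8 df = 0.000000.
Step 6: alpha = 0.05. reject H0.

rho = 0.9879, p = 0.000000, reject H0 at alpha = 0.05.


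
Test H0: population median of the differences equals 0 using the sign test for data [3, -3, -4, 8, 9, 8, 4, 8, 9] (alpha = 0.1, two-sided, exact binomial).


Step 1: Discard zero differences. Original n = 9; n_eff = number of nonzero differences = 9.
Nonzero differences (with sign): +3, -3, -4, +8, +9, +8, +4, +8, +9
Step 2: Count signs: positive = 7, negative = 2.
Step 3: Under H0: P(positive) = 0.5, so the number of positives S ~ Bin(9, 0.5).
Step 4: Two-sided exact p-value = sum of Bin(9,0.5) probabilities at or below the observed probability = 0.179688.
Step 5: alpha = 0.1. fail to reject H0.

n_eff = 9, pos = 7, neg = 2, p = 0.179688, fail to reject H0.


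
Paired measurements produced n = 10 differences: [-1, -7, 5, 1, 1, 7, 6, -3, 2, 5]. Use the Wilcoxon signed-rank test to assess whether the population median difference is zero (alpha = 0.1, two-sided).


Step 1: Drop any zero differences (none here) and take |d_i|.
|d| = [1, 7, 5, 1, 1, 7, 6, 3, 2, 5]
Step 2: Midrank |d_i| (ties get averaged ranks).
ranks: |1|->2, |7|->9.5, |5|->6.5, |1|->2, |1|->2, |7|->9.5, |6|->8, |3|->5, |2|->4, |5|->6.5
Step 3: Attach original signs; sum ranks with positive sign and with negative sign.
W+ = 6.5 + 2 + 2 + 9.5 + 8 + 4 + 6.5 = 38.5
W- = 2 + 9.5 + 5 = 16.5
(Check: W+ + W- = 55 should equal n(n+1)/2 = 55.)
Step 4: Test statistic W = min(W+, W-) = 16.5.
Step 5: Ties in |d|, so use the tie-corrected normal approximation.
        E[W] = n(n+1)/4 = 10*11/4 = 27.5.
        Tie groups: |d|=1 (t=3), |d|=5 (t=2), |d|=7 (t=2); sum(t^3 - t) = 36.
        Var[W] = n(n+1)(2n+1)/24 - sum(t^3-t)/48 = 2310/24 - 36/48 = 95.5.
        z = (W - E[W]) / sqrt(Var[W]) = (16.5 - 27.5) / 9.7724 = -1.1256.
        Two-sided p = 2*Phi(z) = 0.260327.
Step 6: alpha = 0.1. fail to reject H0.

W+ = 38.5, W- = 16.5, W = min = 16.5, p = 0.260327, fail to reject H0.


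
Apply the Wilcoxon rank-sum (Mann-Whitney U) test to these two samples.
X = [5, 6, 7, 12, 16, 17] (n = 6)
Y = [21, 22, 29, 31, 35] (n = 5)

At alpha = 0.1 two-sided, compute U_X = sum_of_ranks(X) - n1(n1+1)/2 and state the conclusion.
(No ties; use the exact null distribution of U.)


Step 1: Combine and sort all 11 observations; assign midranks.
sorted (value, group): (5,X), (6,X), (7,X), (12,X), (16,X), (17,X), (21,Y), (22,Y), (29,Y), (31,Y), (35,Y)
ranks: 5->1, 6->2, 7->3, 12->4, 16->5, 17->6, 21->7, 22->8, 29->9, 31->10, 35->11
Step 2: Rank sum for X: R1 = 1 + 2 + 3 + 4 + 5 + 6 = 21.
Step 3: U_X = R1 - n1(n1+1)/2 = 21 - 6*7/2 = 21 - 21 = 0.
       U_Y = n1*n2 - U_X = 30 - 0 = 30.
Step 4: No ties, so the exact null distribution of U (based on enumerating the C(11,6) = 462 equally likely rank assignments) gives the two-sided p-value.
Step 5: p-value = 0.004329; compare to alpha = 0.1. reject H0.

U_X = 0, p = 0.004329, reject H0 at alpha = 0.1.


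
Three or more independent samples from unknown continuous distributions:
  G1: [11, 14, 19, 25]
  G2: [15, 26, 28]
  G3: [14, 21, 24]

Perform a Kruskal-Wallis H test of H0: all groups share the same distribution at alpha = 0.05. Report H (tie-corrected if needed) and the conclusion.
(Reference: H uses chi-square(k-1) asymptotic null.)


Step 1: Combine all N = 10 observations and assign midranks.
sorted (value, group, rank): (11,G1,1), (14,G1,2.5), (14,G3,2.5), (15,G2,4), (19,G1,5), (21,G3,6), (24,G3,7), (25,G1,8), (26,G2,9), (28,G2,10)
Step 2: Sum ranks within each group.
R_1 = 16.5 (n_1 = 4)
R_2 = 23 (n_2 = 3)
R_3 = 15.5 (n_3 = 3)
Step 3: H = 12/(N(N+1)) * sum(R_i^2/n_i) - 3(N+1)
     = 12/(10*11) * (16.5^2/4 + 23^2/3 + 15.5^2/3) - 3*11
     = 0.109091 * 324.479 - 33
     = 2.397727.
Step 4: Ties present; correction factor C = 1 - 6/(10^3 - 10) = 0.993939. Corrected H = 2.397727 / 0.993939 = 2.412348.
Step 5: Under H0, H ~ chi^2(2); p-value = 0.299340.
Step 6: alpha = 0.05. fail to reject H0.

H = 2.4123, df = 2, p = 0.299340, fail to reject H0.


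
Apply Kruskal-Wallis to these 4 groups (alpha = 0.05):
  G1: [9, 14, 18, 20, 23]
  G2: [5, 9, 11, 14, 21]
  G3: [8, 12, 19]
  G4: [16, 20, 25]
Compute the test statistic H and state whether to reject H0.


Step 1: Combine all N = 16 observations and assign midranks.
sorted (value, group, rank): (5,G2,1), (8,G3,2), (9,G1,3.5), (9,G2,3.5), (11,G2,5), (12,G3,6), (14,G1,7.5), (14,G2,7.5), (16,G4,9), (18,G1,10), (19,G3,11), (20,G1,12.5), (20,G4,12.5), (21,G2,14), (23,G1,15), (25,G4,16)
Step 2: Sum ranks within each group.
R_1 = 48.5 (n_1 = 5)
R_2 = 31 (n_2 = 5)
R_3 = 19 (n_3 = 3)
R_4 = 37.5 (n_4 = 3)
Step 3: H = 12/(N(N+1)) * sum(R_i^2/n_i) - 3(N+1)
     = 12/(16*17) * (48.5^2/5 + 31^2/5 + 19^2/3 + 37.5^2/3) - 3*17
     = 0.044118 * 1251.73 - 51
     = 4.223529.
Step 4: Ties present; correction factor C = 1 - 18/(16^3 - 16) = 0.995588. Corrected H = 4.223529 / 0.995588 = 4.242245.
Step 5: Under H0, H ~ chi^2(3); p-value = 0.236466.
Step 6: alpha = 0.05. fail to reject H0.

H = 4.2422, df = 3, p = 0.236466, fail to reject H0.


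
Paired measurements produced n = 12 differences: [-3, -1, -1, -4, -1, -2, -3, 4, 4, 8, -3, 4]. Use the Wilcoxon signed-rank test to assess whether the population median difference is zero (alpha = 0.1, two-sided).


Step 1: Drop any zero differences (none here) and take |d_i|.
|d| = [3, 1, 1, 4, 1, 2, 3, 4, 4, 8, 3, 4]
Step 2: Midrank |d_i| (ties get averaged ranks).
ranks: |3|->6, |1|->2, |1|->2, |4|->9.5, |1|->2, |2|->4, |3|->6, |4|->9.5, |4|->9.5, |8|->12, |3|->6, |4|->9.5
Step 3: Attach original signs; sum ranks with positive sign and with negative sign.
W+ = 9.5 + 9.5 + 12 + 9.5 = 40.5
W- = 6 + 2 + 2 + 9.5 + 2 + 4 + 6 + 6 = 37.5
(Check: W+ + W- = 78 should equal n(n+1)/2 = 78.)
Step 4: Test statistic W = min(W+, W-) = 37.5.
Step 5: Ties in |d|, so use the tie-corrected normal approximation.
        E[W] = n(n+1)/4 = 12*13/4 = 39.
        Tie groups: |d|=1 (t=3), |d|=3 (t=3), |d|=4 (t=4); sum(t^3 - t) = 108.
        Var[W] = n(n+1)(2n+1)/24 - sum(t^3-t)/48 = 3900/24 - 108/48 = 160.25.
        z = (W - E[W]) / sqrt(Var[W]) = (37.5 - 39) / 12.6590 = -0.1185.
        Two-sided p = 2*Phi(z) = 0.905677.
Step 6: alpha = 0.1. fail to reject H0.

W+ = 40.5, W- = 37.5, W = min = 37.5, p = 0.905677, fail to reject H0.


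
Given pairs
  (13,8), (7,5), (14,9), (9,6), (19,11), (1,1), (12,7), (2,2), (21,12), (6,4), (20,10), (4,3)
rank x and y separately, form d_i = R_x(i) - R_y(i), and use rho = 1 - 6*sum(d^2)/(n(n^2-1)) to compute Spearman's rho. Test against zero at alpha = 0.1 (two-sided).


Step 1: Rank x and y separately (midranks; no ties here).
rank(x): 13->8, 7->5, 14->9, 9->6, 19->10, 1->1, 12->7, 2->2, 21->12, 6->4, 20->11, 4->3
rank(y): 8->8, 5->5, 9->9, 6->6, 11->11, 1->1, 7->7, 2->2, 12->12, 4->4, 10->10, 3->3
Step 2: d_i = R_x(i) - R_y(i); compute d_i^2.
  (8-8)^2=0, (5-5)^2=0, (9-9)^2=0, (6-6)^2=0, (10-11)^2=1, (1-1)^2=0, (7-7)^2=0, (2-2)^2=0, (12-12)^2=0, (4-4)^2=0, (11-10)^2=1, (3-3)^2=0
sum(d^2) = 2.
Step 3: rho = 1 - 6*2 / (12*(12^2 - 1)) = 1 - 12/1716 = 0.993007.
Step 4: Under H0, t = rho * sqrt((n-2)/(1-rho^2)) = 26.5990 ~ t(10).
Step 5: Two-sided p-value from the t-distribution with 10 df = 0.000000.
Step 6: alpha = 0.1. reject H0.

rho = 0.9930, p = 0.000000, reject H0 at alpha = 0.1.


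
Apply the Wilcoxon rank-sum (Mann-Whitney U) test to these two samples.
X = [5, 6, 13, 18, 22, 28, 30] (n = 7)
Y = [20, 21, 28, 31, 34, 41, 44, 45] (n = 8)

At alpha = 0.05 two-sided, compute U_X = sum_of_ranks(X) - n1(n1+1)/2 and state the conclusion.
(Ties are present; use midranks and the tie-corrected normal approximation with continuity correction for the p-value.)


Step 1: Combine and sort all 15 observations; assign midranks.
sorted (value, group): (5,X), (6,X), (13,X), (18,X), (20,Y), (21,Y), (22,X), (28,X), (28,Y), (30,X), (31,Y), (34,Y), (41,Y), (44,Y), (45,Y)
ranks: 5->1, 6->2, 13->3, 18->4, 20->5, 21->6, 22->7, 28->8.5, 28->8.5, 30->10, 31->11, 34->12, 41->13, 44->14, 45->15
Step 2: Rank sum for X: R1 = 1 + 2 + 3 + 4 + 7 + 8.5 + 10 = 35.5.
Step 3: U_X = R1 - n1(n1+1)/2 = 35.5 - 7*8/2 = 35.5 - 28 = 7.5.
       U_Y = n1*n2 - U_X = 56 - 7.5 = 48.5.
Step 4: Ties are present, so use the tie-corrected normal approximation (with continuity correction) for the p-value.
Step 5: p-value = 0.020524; compare to alpha = 0.05. reject H0.

U_X = 7.5, p = 0.020524, reject H0 at alpha = 0.05.


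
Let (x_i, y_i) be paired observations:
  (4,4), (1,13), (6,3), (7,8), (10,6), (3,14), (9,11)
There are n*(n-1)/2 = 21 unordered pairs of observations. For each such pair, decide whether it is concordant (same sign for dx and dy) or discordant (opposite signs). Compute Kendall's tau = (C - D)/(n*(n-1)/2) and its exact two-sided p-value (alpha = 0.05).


Step 1: Enumerate the 21 unordered pairs (i,j) with i<j and classify each by sign(x_j-x_i) * sign(y_j-y_i).
  (1,2):dx=-3,dy=+9->D; (1,3):dx=+2,dy=-1->D; (1,4):dx=+3,dy=+4->C; (1,5):dx=+6,dy=+2->C
  (1,6):dx=-1,dy=+10->D; (1,7):dx=+5,dy=+7->C; (2,3):dx=+5,dy=-10->D; (2,4):dx=+6,dy=-5->D
  (2,5):dx=+9,dy=-7->D; (2,6):dx=+2,dy=+1->C; (2,7):dx=+8,dy=-2->D; (3,4):dx=+1,dy=+5->C
  (3,5):dx=+4,dy=+3->C; (3,6):dx=-3,dy=+11->D; (3,7):dx=+3,dy=+8->C; (4,5):dx=+3,dy=-2->D
  (4,6):dx=-4,dy=+6->D; (4,7):dx=+2,dy=+3->C; (5,6):dx=-7,dy=+8->D; (5,7):dx=-1,dy=+5->D
  (6,7):dx=+6,dy=-3->D
Step 2: C = 8, D = 13, total pairs = 21.
Step 3: tau = (C - D)/(n(n-1)/2) = (8 - 13)/21 = -0.238095.
Step 4: Exact two-sided p-value (enumerate n! = 5040 permutations of y under H0): p = 0.561905.
Step 5: alpha = 0.05. fail to reject H0.

tau_b = -0.2381 (C=8, D=13), p = 0.561905, fail to reject H0.
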